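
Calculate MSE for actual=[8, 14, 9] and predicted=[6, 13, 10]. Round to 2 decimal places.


Differences: [2, 1, -1]
Squared errors: [4, 1, 1]
Sum of squared errors = 6
MSE = 6 / 3 = 2.00

2.00


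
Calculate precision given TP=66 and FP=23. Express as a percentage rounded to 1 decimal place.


Precision = TP / (TP + FP) * 100
= 66 / (66 + 23)
= 66 / 89
= 0.7416
= 74.2%

74.2


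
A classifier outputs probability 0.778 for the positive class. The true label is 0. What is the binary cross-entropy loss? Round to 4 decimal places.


For y=0: Loss = -log(1-p)
= -log(1 - 0.778)
= -log(0.222)
= -(-1.5051)
= 1.5051

1.5051


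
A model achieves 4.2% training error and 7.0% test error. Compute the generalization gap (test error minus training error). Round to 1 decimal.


Generalization gap = test_error - train_error
= 7.0 - 4.2
= 2.8%
A moderate gap.

2.8


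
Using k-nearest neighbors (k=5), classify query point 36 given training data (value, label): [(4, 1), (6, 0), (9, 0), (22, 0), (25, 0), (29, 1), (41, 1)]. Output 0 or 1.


Distances from query 36:
Point 41 (class 1): distance = 5
Point 29 (class 1): distance = 7
Point 25 (class 0): distance = 11
Point 22 (class 0): distance = 14
Point 9 (class 0): distance = 27
K=5 nearest neighbors: classes = [1, 1, 0, 0, 0]
Votes for class 1: 2 / 5
Majority vote => class 0

0


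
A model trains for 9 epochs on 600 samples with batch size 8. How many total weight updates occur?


Iterations per epoch = 600 / 8 = 75
Total updates = iterations_per_epoch * epochs
= 75 * 9
= 675

675


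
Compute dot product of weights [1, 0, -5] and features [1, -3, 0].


Element-wise products:
1 * 1 = 1
0 * -3 = 0
-5 * 0 = 0
Sum = 1 + 0 + 0
= 1

1


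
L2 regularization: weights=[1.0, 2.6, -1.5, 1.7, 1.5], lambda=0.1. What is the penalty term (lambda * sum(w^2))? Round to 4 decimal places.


Squaring each weight:
1.0^2 = 1.0
2.6^2 = 6.76
(-1.5)^2 = 2.25
1.7^2 = 2.89
1.5^2 = 2.25
Sum of squares = 15.15
Penalty = 0.1 * 15.15 = 1.5150

1.5150


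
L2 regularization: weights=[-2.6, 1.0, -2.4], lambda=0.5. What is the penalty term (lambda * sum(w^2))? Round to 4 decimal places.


Squaring each weight:
(-2.6)^2 = 6.76
1.0^2 = 1.0
(-2.4)^2 = 5.76
Sum of squares = 13.52
Penalty = 0.5 * 13.52 = 6.7600

6.7600


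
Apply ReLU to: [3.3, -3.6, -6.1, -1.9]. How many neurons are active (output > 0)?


ReLU(x) = max(0, x) for each element:
ReLU(3.3) = 3.3
ReLU(-3.6) = 0
ReLU(-6.1) = 0
ReLU(-1.9) = 0
Active neurons (>0): 1

1


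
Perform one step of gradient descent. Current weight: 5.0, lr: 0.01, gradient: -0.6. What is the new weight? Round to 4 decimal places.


w_new = w_old - lr * gradient
= 5.0 - 0.01 * -0.6
= 5.0 - (-0.006)
= 5.0060

5.0060


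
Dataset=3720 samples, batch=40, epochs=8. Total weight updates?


Iterations per epoch = 3720 / 40 = 93
Total updates = iterations_per_epoch * epochs
= 93 * 8
= 744

744


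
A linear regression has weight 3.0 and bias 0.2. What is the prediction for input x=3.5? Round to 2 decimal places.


y = 3.0 * 3.5 + (0.2)
= 10.5 + (0.2)
= 10.70

10.70


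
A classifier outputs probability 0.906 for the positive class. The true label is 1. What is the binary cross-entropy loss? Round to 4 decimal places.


For y=1: Loss = -log(p)
= -log(0.906)
= -(-0.0987)
= 0.0987

0.0987


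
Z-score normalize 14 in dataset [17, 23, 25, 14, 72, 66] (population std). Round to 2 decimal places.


Mean = (17 + 23 + 25 + 14 + 72 + 66) / 6 = 36.1667
Variance = sum((x_i - mean)^2) / n = 555.1389
Std = sqrt(555.1389) = 23.5614
Z = (x - mean) / std
= (14 - 36.1667) / 23.5614
= -22.1667 / 23.5614
= -0.94

-0.94


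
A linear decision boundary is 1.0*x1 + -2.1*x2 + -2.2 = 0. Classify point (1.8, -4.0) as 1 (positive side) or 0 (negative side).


Compute 1.0 * 1.8 + -2.1 * -4.0 + -2.2
= 1.8 + 8.4 + -2.2
= 8.0
Since 8.0 >= 0, the point is on the positive side.

1


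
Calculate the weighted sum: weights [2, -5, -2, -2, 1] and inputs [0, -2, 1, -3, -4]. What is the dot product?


Element-wise products:
2 * 0 = 0
-5 * -2 = 10
-2 * 1 = -2
-2 * -3 = 6
1 * -4 = -4
Sum = 0 + 10 + -2 + 6 + -4
= 10

10


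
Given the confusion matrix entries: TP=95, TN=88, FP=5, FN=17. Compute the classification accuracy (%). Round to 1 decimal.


Accuracy = (TP + TN) / (TP + TN + FP + FN) * 100
= (95 + 88) / (95 + 88 + 5 + 17)
= 183 / 205
= 0.8927
= 89.3%

89.3


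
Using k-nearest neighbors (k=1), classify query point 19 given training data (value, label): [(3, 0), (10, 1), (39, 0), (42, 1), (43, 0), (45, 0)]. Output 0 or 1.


Distances from query 19:
Point 10 (class 1): distance = 9
K=1 nearest neighbors: classes = [1]
Votes for class 1: 1 / 1
Majority vote => class 1

1


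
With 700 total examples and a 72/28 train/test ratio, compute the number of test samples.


Train samples = 700 * 72% = 504
Test samples = 700 - 504
= 196

196


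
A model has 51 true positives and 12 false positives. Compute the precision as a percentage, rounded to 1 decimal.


Precision = TP / (TP + FP) * 100
= 51 / (51 + 12)
= 51 / 63
= 0.8095
= 81.0%

81.0


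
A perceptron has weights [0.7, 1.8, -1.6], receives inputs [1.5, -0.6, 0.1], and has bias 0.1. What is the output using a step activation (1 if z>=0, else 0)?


z = w . x + b
= 0.7*1.5 + 1.8*-0.6 + -1.6*0.1 + 0.1
= 1.05 + -1.08 + -0.16 + 0.1
= -0.19 + 0.1
= -0.09
Since z = -0.09 < 0, output = 0

0


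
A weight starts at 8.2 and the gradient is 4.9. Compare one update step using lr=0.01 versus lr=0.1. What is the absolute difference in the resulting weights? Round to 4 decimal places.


With lr=0.01: w_new = 8.2 - 0.01 * 4.9 = 8.151
With lr=0.1: w_new = 8.2 - 0.1 * 4.9 = 7.71
Absolute difference = |8.151 - 7.71|
= 0.4410

0.4410


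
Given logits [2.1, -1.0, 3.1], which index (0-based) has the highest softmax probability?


Softmax is a monotonic transformation, so it preserves the argmax.
We need to find the index of the maximum logit.
Index 0: 2.1
Index 1: -1.0
Index 2: 3.1
Maximum logit = 3.1 at index 2

2


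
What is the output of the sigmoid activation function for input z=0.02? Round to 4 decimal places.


sigmoid(z) = 1 / (1 + exp(-z))
exp(-(0.02)) = exp(-0.02) = 0.9802
1 + 0.9802 = 1.9802
1 / 1.9802 = 0.5050

0.5050


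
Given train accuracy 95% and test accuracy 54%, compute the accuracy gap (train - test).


Gap = train_accuracy - test_accuracy
= 95 - 54
= 41%
This large gap strongly indicates overfitting.

41


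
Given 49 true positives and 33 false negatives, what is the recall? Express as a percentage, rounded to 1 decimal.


Recall = TP / (TP + FN) * 100
= 49 / (49 + 33)
= 49 / 82
= 0.5976
= 59.8%

59.8


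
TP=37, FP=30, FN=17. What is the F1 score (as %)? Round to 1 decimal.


Precision = TP / (TP + FP) = 37 / 67 = 0.5522
Recall = TP / (TP + FN) = 37 / 54 = 0.6852
F1 = 2 * P * R / (P + R)
= 2 * 0.5522 * 0.6852 / (0.5522 + 0.6852)
= 0.7568 / 1.2374
= 0.6116
As percentage: 61.2%

61.2


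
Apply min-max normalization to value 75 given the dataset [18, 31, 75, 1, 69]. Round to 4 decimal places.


Min = 1, Max = 75
Range = 75 - 1 = 74
Scaled = (x - min) / (max - min)
= (75 - 1) / 74
= 74 / 74
= 1.0000

1.0000


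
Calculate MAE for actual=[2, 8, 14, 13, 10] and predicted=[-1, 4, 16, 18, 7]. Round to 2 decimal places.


Absolute errors: [3, 4, 2, 5, 3]
Sum of absolute errors = 17
MAE = 17 / 5 = 3.40

3.40


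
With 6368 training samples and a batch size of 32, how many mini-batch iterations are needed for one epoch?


Iterations per epoch = dataset_size / batch_size
= 6368 / 32
= 199

199


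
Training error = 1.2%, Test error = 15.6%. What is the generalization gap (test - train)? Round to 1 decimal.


Generalization gap = test_error - train_error
= 15.6 - 1.2
= 14.4%
A large gap suggests overfitting.

14.4


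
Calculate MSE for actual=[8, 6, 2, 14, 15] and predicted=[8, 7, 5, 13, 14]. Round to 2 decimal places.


Differences: [0, -1, -3, 1, 1]
Squared errors: [0, 1, 9, 1, 1]
Sum of squared errors = 12
MSE = 12 / 5 = 2.40

2.40


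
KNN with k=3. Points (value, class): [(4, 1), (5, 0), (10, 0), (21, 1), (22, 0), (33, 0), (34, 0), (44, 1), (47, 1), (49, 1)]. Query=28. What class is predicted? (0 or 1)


Distances from query 28:
Point 33 (class 0): distance = 5
Point 22 (class 0): distance = 6
Point 34 (class 0): distance = 6
K=3 nearest neighbors: classes = [0, 0, 0]
Votes for class 1: 0 / 3
Majority vote => class 0

0


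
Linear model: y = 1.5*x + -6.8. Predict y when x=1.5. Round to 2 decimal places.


y = 1.5 * 1.5 + (-6.8)
= 2.25 + (-6.8)
= -4.55

-4.55


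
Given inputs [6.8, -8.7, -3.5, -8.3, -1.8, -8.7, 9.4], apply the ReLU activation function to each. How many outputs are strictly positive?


ReLU(x) = max(0, x) for each element:
ReLU(6.8) = 6.8
ReLU(-8.7) = 0
ReLU(-3.5) = 0
ReLU(-8.3) = 0
ReLU(-1.8) = 0
ReLU(-8.7) = 0
ReLU(9.4) = 9.4
Active neurons (>0): 2

2


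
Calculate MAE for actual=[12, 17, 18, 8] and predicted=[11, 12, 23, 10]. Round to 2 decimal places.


Absolute errors: [1, 5, 5, 2]
Sum of absolute errors = 13
MAE = 13 / 4 = 3.25

3.25


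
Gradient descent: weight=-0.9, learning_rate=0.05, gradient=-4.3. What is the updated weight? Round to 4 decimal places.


w_new = w_old - lr * gradient
= -0.9 - 0.05 * -4.3
= -0.9 - (-0.215)
= -0.6850

-0.6850


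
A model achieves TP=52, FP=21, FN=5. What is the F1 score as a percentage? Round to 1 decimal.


Precision = TP / (TP + FP) = 52 / 73 = 0.7123
Recall = TP / (TP + FN) = 52 / 57 = 0.9123
F1 = 2 * P * R / (P + R)
= 2 * 0.7123 * 0.9123 / (0.7123 + 0.9123)
= 1.2997 / 1.6246
= 0.8
As percentage: 80.0%

80.0


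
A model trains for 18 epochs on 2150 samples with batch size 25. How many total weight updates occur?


Iterations per epoch = 2150 / 25 = 86
Total updates = iterations_per_epoch * epochs
= 86 * 18
= 1548

1548


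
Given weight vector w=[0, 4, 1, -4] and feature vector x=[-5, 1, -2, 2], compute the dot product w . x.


Element-wise products:
0 * -5 = 0
4 * 1 = 4
1 * -2 = -2
-4 * 2 = -8
Sum = 0 + 4 + -2 + -8
= -6

-6


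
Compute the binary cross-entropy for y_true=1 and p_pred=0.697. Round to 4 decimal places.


For y=1: Loss = -log(p)
= -log(0.697)
= -(-0.361)
= 0.3610

0.3610


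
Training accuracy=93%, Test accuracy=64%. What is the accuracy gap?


Gap = train_accuracy - test_accuracy
= 93 - 64
= 29%
This large gap strongly indicates overfitting.

29


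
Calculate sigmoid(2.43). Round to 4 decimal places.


sigmoid(z) = 1 / (1 + exp(-z))
exp(-(2.43)) = exp(-2.43) = 0.088
1 + 0.088 = 1.088
1 / 1.088 = 0.9191

0.9191


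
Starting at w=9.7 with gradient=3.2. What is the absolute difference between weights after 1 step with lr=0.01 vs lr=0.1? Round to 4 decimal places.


With lr=0.01: w_new = 9.7 - 0.01 * 3.2 = 9.668
With lr=0.1: w_new = 9.7 - 0.1 * 3.2 = 9.38
Absolute difference = |9.668 - 9.38|
= 0.2880

0.2880


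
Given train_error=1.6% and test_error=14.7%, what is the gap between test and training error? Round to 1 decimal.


Generalization gap = test_error - train_error
= 14.7 - 1.6
= 13.1%
A large gap suggests overfitting.

13.1


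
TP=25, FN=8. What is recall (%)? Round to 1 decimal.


Recall = TP / (TP + FN) * 100
= 25 / (25 + 8)
= 25 / 33
= 0.7576
= 75.8%

75.8


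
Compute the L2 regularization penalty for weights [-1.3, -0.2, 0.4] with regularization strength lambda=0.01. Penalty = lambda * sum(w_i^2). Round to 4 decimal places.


Squaring each weight:
(-1.3)^2 = 1.69
(-0.2)^2 = 0.04
0.4^2 = 0.16
Sum of squares = 1.89
Penalty = 0.01 * 1.89 = 0.0189

0.0189


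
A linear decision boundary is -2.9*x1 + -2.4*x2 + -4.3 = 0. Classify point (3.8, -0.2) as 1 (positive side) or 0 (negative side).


Compute -2.9 * 3.8 + -2.4 * -0.2 + -4.3
= -11.02 + 0.48 + -4.3
= -14.84
Since -14.84 < 0, the point is on the negative side.

0


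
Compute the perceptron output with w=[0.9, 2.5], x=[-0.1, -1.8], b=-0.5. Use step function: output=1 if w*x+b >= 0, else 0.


z = w . x + b
= 0.9*-0.1 + 2.5*-1.8 + -0.5
= -0.09 + -4.5 + -0.5
= -4.59 + -0.5
= -5.09
Since z = -5.09 < 0, output = 0

0


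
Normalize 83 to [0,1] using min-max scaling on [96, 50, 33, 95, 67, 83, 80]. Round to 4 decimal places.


Min = 33, Max = 96
Range = 96 - 33 = 63
Scaled = (x - min) / (max - min)
= (83 - 33) / 63
= 50 / 63
= 0.7937

0.7937


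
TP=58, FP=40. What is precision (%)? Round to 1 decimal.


Precision = TP / (TP + FP) * 100
= 58 / (58 + 40)
= 58 / 98
= 0.5918
= 59.2%

59.2


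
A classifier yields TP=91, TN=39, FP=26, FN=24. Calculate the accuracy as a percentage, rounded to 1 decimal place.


Accuracy = (TP + TN) / (TP + TN + FP + FN) * 100
= (91 + 39) / (91 + 39 + 26 + 24)
= 130 / 180
= 0.7222
= 72.2%

72.2


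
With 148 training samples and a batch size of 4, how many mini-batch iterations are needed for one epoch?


Iterations per epoch = dataset_size / batch_size
= 148 / 4
= 37

37


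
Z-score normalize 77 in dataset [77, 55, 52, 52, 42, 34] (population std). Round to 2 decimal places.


Mean = (77 + 55 + 52 + 52 + 42 + 34) / 6 = 52.0
Variance = sum((x_i - mean)^2) / n = 176.3333
Std = sqrt(176.3333) = 13.2791
Z = (x - mean) / std
= (77 - 52.0) / 13.2791
= 25.0 / 13.2791
= 1.88

1.88


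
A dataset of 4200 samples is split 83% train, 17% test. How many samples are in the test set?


Train samples = 4200 * 83% = 3486
Test samples = 4200 - 3486
= 714

714


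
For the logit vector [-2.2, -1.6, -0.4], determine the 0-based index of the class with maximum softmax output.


Softmax is a monotonic transformation, so it preserves the argmax.
We need to find the index of the maximum logit.
Index 0: -2.2
Index 1: -1.6
Index 2: -0.4
Maximum logit = -0.4 at index 2

2


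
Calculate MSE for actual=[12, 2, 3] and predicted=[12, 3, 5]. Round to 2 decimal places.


Differences: [0, -1, -2]
Squared errors: [0, 1, 4]
Sum of squared errors = 5
MSE = 5 / 3 = 1.67

1.67


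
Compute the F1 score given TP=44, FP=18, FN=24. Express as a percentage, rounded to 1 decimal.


Precision = TP / (TP + FP) = 44 / 62 = 0.7097
Recall = TP / (TP + FN) = 44 / 68 = 0.6471
F1 = 2 * P * R / (P + R)
= 2 * 0.7097 * 0.6471 / (0.7097 + 0.6471)
= 0.9184 / 1.3567
= 0.6769
As percentage: 67.7%

67.7


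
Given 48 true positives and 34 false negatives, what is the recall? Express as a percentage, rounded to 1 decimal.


Recall = TP / (TP + FN) * 100
= 48 / (48 + 34)
= 48 / 82
= 0.5854
= 58.5%

58.5


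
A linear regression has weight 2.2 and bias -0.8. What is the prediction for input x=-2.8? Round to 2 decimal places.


y = 2.2 * -2.8 + (-0.8)
= -6.16 + (-0.8)
= -6.96

-6.96


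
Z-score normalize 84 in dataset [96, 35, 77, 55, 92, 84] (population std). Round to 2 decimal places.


Mean = (96 + 35 + 77 + 55 + 92 + 84) / 6 = 73.1667
Variance = sum((x_i - mean)^2) / n = 465.8056
Std = sqrt(465.8056) = 21.5825
Z = (x - mean) / std
= (84 - 73.1667) / 21.5825
= 10.8333 / 21.5825
= 0.50

0.50


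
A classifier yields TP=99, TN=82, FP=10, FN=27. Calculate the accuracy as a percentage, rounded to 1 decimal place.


Accuracy = (TP + TN) / (TP + TN + FP + FN) * 100
= (99 + 82) / (99 + 82 + 10 + 27)
= 181 / 218
= 0.8303
= 83.0%

83.0


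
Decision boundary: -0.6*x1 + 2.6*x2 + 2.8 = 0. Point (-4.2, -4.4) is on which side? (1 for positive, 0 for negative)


Compute -0.6 * -4.2 + 2.6 * -4.4 + 2.8
= 2.52 + -11.44 + 2.8
= -6.12
Since -6.12 < 0, the point is on the negative side.

0


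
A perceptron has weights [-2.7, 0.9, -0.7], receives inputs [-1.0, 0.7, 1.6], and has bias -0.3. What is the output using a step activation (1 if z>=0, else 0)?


z = w . x + b
= -2.7*-1.0 + 0.9*0.7 + -0.7*1.6 + -0.3
= 2.7 + 0.63 + -1.12 + -0.3
= 2.21 + -0.3
= 1.91
Since z = 1.91 >= 0, output = 1

1


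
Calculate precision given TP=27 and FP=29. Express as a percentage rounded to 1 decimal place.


Precision = TP / (TP + FP) * 100
= 27 / (27 + 29)
= 27 / 56
= 0.4821
= 48.2%

48.2


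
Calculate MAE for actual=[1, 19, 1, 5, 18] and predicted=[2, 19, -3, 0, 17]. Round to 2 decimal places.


Absolute errors: [1, 0, 4, 5, 1]
Sum of absolute errors = 11
MAE = 11 / 5 = 2.20

2.20


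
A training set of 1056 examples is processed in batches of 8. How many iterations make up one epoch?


Iterations per epoch = dataset_size / batch_size
= 1056 / 8
= 132

132


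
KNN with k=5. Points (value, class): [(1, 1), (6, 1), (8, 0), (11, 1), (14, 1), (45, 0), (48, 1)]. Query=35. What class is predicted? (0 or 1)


Distances from query 35:
Point 45 (class 0): distance = 10
Point 48 (class 1): distance = 13
Point 14 (class 1): distance = 21
Point 11 (class 1): distance = 24
Point 8 (class 0): distance = 27
K=5 nearest neighbors: classes = [0, 1, 1, 1, 0]
Votes for class 1: 3 / 5
Majority vote => class 1

1


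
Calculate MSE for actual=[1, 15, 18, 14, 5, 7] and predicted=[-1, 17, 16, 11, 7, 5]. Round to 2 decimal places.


Differences: [2, -2, 2, 3, -2, 2]
Squared errors: [4, 4, 4, 9, 4, 4]
Sum of squared errors = 29
MSE = 29 / 6 = 4.83

4.83


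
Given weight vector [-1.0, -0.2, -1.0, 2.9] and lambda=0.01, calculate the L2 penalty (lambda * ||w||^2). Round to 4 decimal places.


Squaring each weight:
(-1.0)^2 = 1.0
(-0.2)^2 = 0.04
(-1.0)^2 = 1.0
2.9^2 = 8.41
Sum of squares = 10.45
Penalty = 0.01 * 10.45 = 0.1045

0.1045


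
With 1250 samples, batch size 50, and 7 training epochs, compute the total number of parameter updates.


Iterations per epoch = 1250 / 50 = 25
Total updates = iterations_per_epoch * epochs
= 25 * 7
= 175

175


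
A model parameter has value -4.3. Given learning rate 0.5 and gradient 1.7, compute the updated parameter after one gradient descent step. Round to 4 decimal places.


w_new = w_old - lr * gradient
= -4.3 - 0.5 * 1.7
= -4.3 - (0.85)
= -5.1500

-5.1500


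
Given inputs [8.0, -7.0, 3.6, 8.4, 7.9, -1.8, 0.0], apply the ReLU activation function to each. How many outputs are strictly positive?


ReLU(x) = max(0, x) for each element:
ReLU(8.0) = 8.0
ReLU(-7.0) = 0
ReLU(3.6) = 3.6
ReLU(8.4) = 8.4
ReLU(7.9) = 7.9
ReLU(-1.8) = 0
ReLU(0.0) = 0
Active neurons (>0): 4

4


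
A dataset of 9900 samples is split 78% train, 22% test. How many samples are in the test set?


Train samples = 9900 * 78% = 7722
Test samples = 9900 - 7722
= 2178

2178


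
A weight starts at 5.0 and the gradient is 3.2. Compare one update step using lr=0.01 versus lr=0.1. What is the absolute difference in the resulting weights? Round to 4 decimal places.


With lr=0.01: w_new = 5.0 - 0.01 * 3.2 = 4.968
With lr=0.1: w_new = 5.0 - 0.1 * 3.2 = 4.68
Absolute difference = |4.968 - 4.68|
= 0.2880

0.2880


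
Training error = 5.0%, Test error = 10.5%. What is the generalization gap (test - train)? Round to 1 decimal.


Generalization gap = test_error - train_error
= 10.5 - 5.0
= 5.5%
A moderate gap.

5.5


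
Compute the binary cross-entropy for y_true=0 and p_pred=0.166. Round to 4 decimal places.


For y=0: Loss = -log(1-p)
= -log(1 - 0.166)
= -log(0.834)
= -(-0.1815)
= 0.1815

0.1815


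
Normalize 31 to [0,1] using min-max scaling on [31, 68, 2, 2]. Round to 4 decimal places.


Min = 2, Max = 68
Range = 68 - 2 = 66
Scaled = (x - min) / (max - min)
= (31 - 2) / 66
= 29 / 66
= 0.4394

0.4394


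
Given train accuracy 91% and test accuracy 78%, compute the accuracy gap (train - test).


Gap = train_accuracy - test_accuracy
= 91 - 78
= 13%
This gap suggests the model is overfitting.

13


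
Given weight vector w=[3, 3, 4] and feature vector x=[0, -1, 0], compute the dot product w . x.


Element-wise products:
3 * 0 = 0
3 * -1 = -3
4 * 0 = 0
Sum = 0 + -3 + 0
= -3

-3


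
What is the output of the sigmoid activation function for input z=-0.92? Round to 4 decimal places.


sigmoid(z) = 1 / (1 + exp(-z))
exp(-(-0.92)) = exp(0.92) = 2.5093
1 + 2.5093 = 3.5093
1 / 3.5093 = 0.2850

0.2850


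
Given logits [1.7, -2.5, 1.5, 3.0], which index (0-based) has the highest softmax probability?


Softmax is a monotonic transformation, so it preserves the argmax.
We need to find the index of the maximum logit.
Index 0: 1.7
Index 1: -2.5
Index 2: 1.5
Index 3: 3.0
Maximum logit = 3.0 at index 3

3


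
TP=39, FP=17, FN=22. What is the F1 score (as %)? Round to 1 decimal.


Precision = TP / (TP + FP) = 39 / 56 = 0.6964
Recall = TP / (TP + FN) = 39 / 61 = 0.6393
F1 = 2 * P * R / (P + R)
= 2 * 0.6964 * 0.6393 / (0.6964 + 0.6393)
= 0.8905 / 1.3358
= 0.6667
As percentage: 66.7%

66.7


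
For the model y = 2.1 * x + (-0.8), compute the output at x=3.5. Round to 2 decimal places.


y = 2.1 * 3.5 + (-0.8)
= 7.35 + (-0.8)
= 6.55

6.55


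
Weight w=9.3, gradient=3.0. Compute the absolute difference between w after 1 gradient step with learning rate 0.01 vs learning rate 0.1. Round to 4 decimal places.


With lr=0.01: w_new = 9.3 - 0.01 * 3.0 = 9.27
With lr=0.1: w_new = 9.3 - 0.1 * 3.0 = 9.0
Absolute difference = |9.27 - 9.0|
= 0.2700

0.2700


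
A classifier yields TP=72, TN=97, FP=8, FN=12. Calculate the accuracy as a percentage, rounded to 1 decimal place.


Accuracy = (TP + TN) / (TP + TN + FP + FN) * 100
= (72 + 97) / (72 + 97 + 8 + 12)
= 169 / 189
= 0.8942
= 89.4%

89.4


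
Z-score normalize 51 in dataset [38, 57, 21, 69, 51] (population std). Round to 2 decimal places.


Mean = (38 + 57 + 21 + 69 + 51) / 5 = 47.2
Variance = sum((x_i - mean)^2) / n = 271.36
Std = sqrt(271.36) = 16.473
Z = (x - mean) / std
= (51 - 47.2) / 16.473
= 3.8 / 16.473
= 0.23

0.23


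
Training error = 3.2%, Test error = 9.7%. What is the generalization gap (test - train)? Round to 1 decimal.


Generalization gap = test_error - train_error
= 9.7 - 3.2
= 6.5%
A moderate gap.

6.5


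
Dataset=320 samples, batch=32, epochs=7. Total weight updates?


Iterations per epoch = 320 / 32 = 10
Total updates = iterations_per_epoch * epochs
= 10 * 7
= 70

70


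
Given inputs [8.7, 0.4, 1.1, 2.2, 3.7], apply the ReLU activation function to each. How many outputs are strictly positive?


ReLU(x) = max(0, x) for each element:
ReLU(8.7) = 8.7
ReLU(0.4) = 0.4
ReLU(1.1) = 1.1
ReLU(2.2) = 2.2
ReLU(3.7) = 3.7
Active neurons (>0): 5

5


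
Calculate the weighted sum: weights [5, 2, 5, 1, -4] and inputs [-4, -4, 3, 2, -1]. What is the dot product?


Element-wise products:
5 * -4 = -20
2 * -4 = -8
5 * 3 = 15
1 * 2 = 2
-4 * -1 = 4
Sum = -20 + -8 + 15 + 2 + 4
= -7

-7


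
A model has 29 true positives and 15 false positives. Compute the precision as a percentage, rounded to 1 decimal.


Precision = TP / (TP + FP) * 100
= 29 / (29 + 15)
= 29 / 44
= 0.6591
= 65.9%

65.9


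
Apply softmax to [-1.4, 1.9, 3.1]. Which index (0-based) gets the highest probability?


Softmax is a monotonic transformation, so it preserves the argmax.
We need to find the index of the maximum logit.
Index 0: -1.4
Index 1: 1.9
Index 2: 3.1
Maximum logit = 3.1 at index 2

2


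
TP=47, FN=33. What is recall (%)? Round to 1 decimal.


Recall = TP / (TP + FN) * 100
= 47 / (47 + 33)
= 47 / 80
= 0.5875
= 58.8%

58.8


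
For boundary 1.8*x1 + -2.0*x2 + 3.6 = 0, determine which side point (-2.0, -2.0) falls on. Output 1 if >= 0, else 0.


Compute 1.8 * -2.0 + -2.0 * -2.0 + 3.6
= -3.6 + 4.0 + 3.6
= 4.0
Since 4.0 >= 0, the point is on the positive side.

1


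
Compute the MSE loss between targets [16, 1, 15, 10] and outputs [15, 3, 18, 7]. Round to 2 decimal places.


Differences: [1, -2, -3, 3]
Squared errors: [1, 4, 9, 9]
Sum of squared errors = 23
MSE = 23 / 4 = 5.75

5.75


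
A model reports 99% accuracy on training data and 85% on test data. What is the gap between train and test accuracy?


Gap = train_accuracy - test_accuracy
= 99 - 85
= 14%
This gap suggests the model is overfitting.

14


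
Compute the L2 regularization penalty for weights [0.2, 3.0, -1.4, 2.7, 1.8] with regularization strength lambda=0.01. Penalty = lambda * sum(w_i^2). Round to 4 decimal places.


Squaring each weight:
0.2^2 = 0.04
3.0^2 = 9.0
(-1.4)^2 = 1.96
2.7^2 = 7.29
1.8^2 = 3.24
Sum of squares = 21.53
Penalty = 0.01 * 21.53 = 0.2153

0.2153


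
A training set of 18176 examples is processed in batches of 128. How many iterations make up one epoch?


Iterations per epoch = dataset_size / batch_size
= 18176 / 128
= 142

142


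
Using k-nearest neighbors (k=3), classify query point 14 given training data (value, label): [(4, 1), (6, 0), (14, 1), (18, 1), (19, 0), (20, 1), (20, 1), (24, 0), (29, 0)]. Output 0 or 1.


Distances from query 14:
Point 14 (class 1): distance = 0
Point 18 (class 1): distance = 4
Point 19 (class 0): distance = 5
K=3 nearest neighbors: classes = [1, 1, 0]
Votes for class 1: 2 / 3
Majority vote => class 1

1


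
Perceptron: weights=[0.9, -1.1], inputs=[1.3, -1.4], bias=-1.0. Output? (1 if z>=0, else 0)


z = w . x + b
= 0.9*1.3 + -1.1*-1.4 + -1.0
= 1.17 + 1.54 + -1.0
= 2.71 + -1.0
= 1.71
Since z = 1.71 >= 0, output = 1

1


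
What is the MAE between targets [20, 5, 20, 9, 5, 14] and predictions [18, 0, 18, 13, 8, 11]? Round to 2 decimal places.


Absolute errors: [2, 5, 2, 4, 3, 3]
Sum of absolute errors = 19
MAE = 19 / 6 = 3.17

3.17


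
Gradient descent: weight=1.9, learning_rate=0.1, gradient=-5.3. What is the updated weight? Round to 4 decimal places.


w_new = w_old - lr * gradient
= 1.9 - 0.1 * -5.3
= 1.9 - (-0.53)
= 2.4300

2.4300


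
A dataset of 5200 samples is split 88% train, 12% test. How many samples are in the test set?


Train samples = 5200 * 88% = 4576
Test samples = 5200 - 4576
= 624

624


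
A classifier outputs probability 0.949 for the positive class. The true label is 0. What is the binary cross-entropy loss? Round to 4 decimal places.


For y=0: Loss = -log(1-p)
= -log(1 - 0.949)
= -log(0.051)
= -(-2.9759)
= 2.9759

2.9759


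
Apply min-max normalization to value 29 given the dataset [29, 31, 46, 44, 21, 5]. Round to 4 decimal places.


Min = 5, Max = 46
Range = 46 - 5 = 41
Scaled = (x - min) / (max - min)
= (29 - 5) / 41
= 24 / 41
= 0.5854

0.5854


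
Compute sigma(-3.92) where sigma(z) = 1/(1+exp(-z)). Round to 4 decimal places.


sigmoid(z) = 1 / (1 + exp(-z))
exp(-(-3.92)) = exp(3.92) = 50.4004
1 + 50.4004 = 51.4004
1 / 51.4004 = 0.0195

0.0195


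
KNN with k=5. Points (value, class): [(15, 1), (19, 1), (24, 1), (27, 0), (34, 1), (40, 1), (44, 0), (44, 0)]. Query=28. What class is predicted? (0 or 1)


Distances from query 28:
Point 27 (class 0): distance = 1
Point 24 (class 1): distance = 4
Point 34 (class 1): distance = 6
Point 19 (class 1): distance = 9
Point 40 (class 1): distance = 12
K=5 nearest neighbors: classes = [0, 1, 1, 1, 1]
Votes for class 1: 4 / 5
Majority vote => class 1

1


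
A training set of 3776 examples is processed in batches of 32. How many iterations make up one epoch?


Iterations per epoch = dataset_size / batch_size
= 3776 / 32
= 118

118


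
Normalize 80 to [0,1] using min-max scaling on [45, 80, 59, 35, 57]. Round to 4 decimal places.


Min = 35, Max = 80
Range = 80 - 35 = 45
Scaled = (x - min) / (max - min)
= (80 - 35) / 45
= 45 / 45
= 1.0000

1.0000


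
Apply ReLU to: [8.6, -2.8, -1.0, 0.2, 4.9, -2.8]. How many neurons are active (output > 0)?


ReLU(x) = max(0, x) for each element:
ReLU(8.6) = 8.6
ReLU(-2.8) = 0
ReLU(-1.0) = 0
ReLU(0.2) = 0.2
ReLU(4.9) = 4.9
ReLU(-2.8) = 0
Active neurons (>0): 3

3


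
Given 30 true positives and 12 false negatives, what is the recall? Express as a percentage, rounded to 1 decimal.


Recall = TP / (TP + FN) * 100
= 30 / (30 + 12)
= 30 / 42
= 0.7143
= 71.4%

71.4


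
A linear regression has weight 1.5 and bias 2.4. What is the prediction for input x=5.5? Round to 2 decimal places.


y = 1.5 * 5.5 + (2.4)
= 8.25 + (2.4)
= 10.65

10.65


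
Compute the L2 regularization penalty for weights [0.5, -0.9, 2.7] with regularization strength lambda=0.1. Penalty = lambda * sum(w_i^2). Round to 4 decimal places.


Squaring each weight:
0.5^2 = 0.25
(-0.9)^2 = 0.81
2.7^2 = 7.29
Sum of squares = 8.35
Penalty = 0.1 * 8.35 = 0.8350

0.8350


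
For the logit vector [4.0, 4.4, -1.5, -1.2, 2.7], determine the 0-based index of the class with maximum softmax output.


Softmax is a monotonic transformation, so it preserves the argmax.
We need to find the index of the maximum logit.
Index 0: 4.0
Index 1: 4.4
Index 2: -1.5
Index 3: -1.2
Index 4: 2.7
Maximum logit = 4.4 at index 1

1


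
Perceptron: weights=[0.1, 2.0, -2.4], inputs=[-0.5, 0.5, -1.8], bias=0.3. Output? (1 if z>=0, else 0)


z = w . x + b
= 0.1*-0.5 + 2.0*0.5 + -2.4*-1.8 + 0.3
= -0.05 + 1.0 + 4.32 + 0.3
= 5.27 + 0.3
= 5.57
Since z = 5.57 >= 0, output = 1

1


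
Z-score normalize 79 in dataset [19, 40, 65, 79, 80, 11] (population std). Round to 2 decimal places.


Mean = (19 + 40 + 65 + 79 + 80 + 11) / 6 = 49.0
Variance = sum((x_i - mean)^2) / n = 757.0
Std = sqrt(757.0) = 27.5136
Z = (x - mean) / std
= (79 - 49.0) / 27.5136
= 30.0 / 27.5136
= 1.09

1.09


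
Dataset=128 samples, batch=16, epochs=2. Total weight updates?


Iterations per epoch = 128 / 16 = 8
Total updates = iterations_per_epoch * epochs
= 8 * 2
= 16

16


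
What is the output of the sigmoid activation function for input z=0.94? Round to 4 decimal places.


sigmoid(z) = 1 / (1 + exp(-z))
exp(-(0.94)) = exp(-0.94) = 0.3906
1 + 0.3906 = 1.3906
1 / 1.3906 = 0.7191

0.7191


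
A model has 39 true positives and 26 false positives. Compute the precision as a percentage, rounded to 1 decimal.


Precision = TP / (TP + FP) * 100
= 39 / (39 + 26)
= 39 / 65
= 0.6
= 60.0%

60.0


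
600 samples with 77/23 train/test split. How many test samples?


Train samples = 600 * 77% = 462
Test samples = 600 - 462
= 138

138


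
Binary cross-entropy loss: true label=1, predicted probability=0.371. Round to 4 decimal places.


For y=1: Loss = -log(p)
= -log(0.371)
= -(-0.9916)
= 0.9916

0.9916


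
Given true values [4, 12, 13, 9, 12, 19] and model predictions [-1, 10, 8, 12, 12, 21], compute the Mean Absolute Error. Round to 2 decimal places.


Absolute errors: [5, 2, 5, 3, 0, 2]
Sum of absolute errors = 17
MAE = 17 / 6 = 2.83

2.83


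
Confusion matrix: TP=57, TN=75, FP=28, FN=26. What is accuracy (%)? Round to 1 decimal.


Accuracy = (TP + TN) / (TP + TN + FP + FN) * 100
= (57 + 75) / (57 + 75 + 28 + 26)
= 132 / 186
= 0.7097
= 71.0%

71.0


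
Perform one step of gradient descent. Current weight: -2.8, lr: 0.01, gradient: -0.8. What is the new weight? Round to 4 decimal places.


w_new = w_old - lr * gradient
= -2.8 - 0.01 * -0.8
= -2.8 - (-0.008)
= -2.7920

-2.7920


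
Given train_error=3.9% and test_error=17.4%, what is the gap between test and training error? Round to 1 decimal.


Generalization gap = test_error - train_error
= 17.4 - 3.9
= 13.5%
A large gap suggests overfitting.

13.5


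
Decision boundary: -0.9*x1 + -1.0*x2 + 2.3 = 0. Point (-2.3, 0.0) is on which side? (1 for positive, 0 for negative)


Compute -0.9 * -2.3 + -1.0 * 0.0 + 2.3
= 2.07 + -0.0 + 2.3
= 4.37
Since 4.37 >= 0, the point is on the positive side.

1


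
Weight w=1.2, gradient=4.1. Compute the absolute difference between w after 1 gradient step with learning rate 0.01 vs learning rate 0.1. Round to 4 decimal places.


With lr=0.01: w_new = 1.2 - 0.01 * 4.1 = 1.159
With lr=0.1: w_new = 1.2 - 0.1 * 4.1 = 0.79
Absolute difference = |1.159 - 0.79|
= 0.3690

0.3690


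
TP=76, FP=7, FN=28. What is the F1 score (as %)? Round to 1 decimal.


Precision = TP / (TP + FP) = 76 / 83 = 0.9157
Recall = TP / (TP + FN) = 76 / 104 = 0.7308
F1 = 2 * P * R / (P + R)
= 2 * 0.9157 * 0.7308 / (0.9157 + 0.7308)
= 1.3383 / 1.6464
= 0.8128
As percentage: 81.3%

81.3


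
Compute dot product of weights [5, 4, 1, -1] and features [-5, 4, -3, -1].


Element-wise products:
5 * -5 = -25
4 * 4 = 16
1 * -3 = -3
-1 * -1 = 1
Sum = -25 + 16 + -3 + 1
= -11

-11


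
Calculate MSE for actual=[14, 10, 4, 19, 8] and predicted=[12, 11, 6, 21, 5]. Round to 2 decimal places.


Differences: [2, -1, -2, -2, 3]
Squared errors: [4, 1, 4, 4, 9]
Sum of squared errors = 22
MSE = 22 / 5 = 4.40

4.40


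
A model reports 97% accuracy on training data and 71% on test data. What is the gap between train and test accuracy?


Gap = train_accuracy - test_accuracy
= 97 - 71
= 26%
This large gap strongly indicates overfitting.

26


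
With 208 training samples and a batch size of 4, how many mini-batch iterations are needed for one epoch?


Iterations per epoch = dataset_size / batch_size
= 208 / 4
= 52

52


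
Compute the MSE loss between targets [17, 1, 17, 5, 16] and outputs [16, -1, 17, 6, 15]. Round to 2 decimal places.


Differences: [1, 2, 0, -1, 1]
Squared errors: [1, 4, 0, 1, 1]
Sum of squared errors = 7
MSE = 7 / 5 = 1.40

1.40


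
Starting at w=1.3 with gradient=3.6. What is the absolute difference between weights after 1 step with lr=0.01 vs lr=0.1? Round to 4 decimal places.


With lr=0.01: w_new = 1.3 - 0.01 * 3.6 = 1.264
With lr=0.1: w_new = 1.3 - 0.1 * 3.6 = 0.94
Absolute difference = |1.264 - 0.94|
= 0.3240

0.3240


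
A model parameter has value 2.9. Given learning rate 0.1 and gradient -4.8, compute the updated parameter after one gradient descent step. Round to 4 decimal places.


w_new = w_old - lr * gradient
= 2.9 - 0.1 * -4.8
= 2.9 - (-0.48)
= 3.3800

3.3800


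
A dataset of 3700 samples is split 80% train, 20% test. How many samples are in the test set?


Train samples = 3700 * 80% = 2960
Test samples = 3700 - 2960
= 740

740


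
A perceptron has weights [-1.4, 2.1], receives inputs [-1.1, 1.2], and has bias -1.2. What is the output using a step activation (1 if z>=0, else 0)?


z = w . x + b
= -1.4*-1.1 + 2.1*1.2 + -1.2
= 1.54 + 2.52 + -1.2
= 4.06 + -1.2
= 2.86
Since z = 2.86 >= 0, output = 1

1


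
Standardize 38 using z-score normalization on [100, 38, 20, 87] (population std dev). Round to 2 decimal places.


Mean = (100 + 38 + 20 + 87) / 4 = 61.25
Variance = sum((x_i - mean)^2) / n = 1101.6875
Std = sqrt(1101.6875) = 33.1917
Z = (x - mean) / std
= (38 - 61.25) / 33.1917
= -23.25 / 33.1917
= -0.70

-0.70


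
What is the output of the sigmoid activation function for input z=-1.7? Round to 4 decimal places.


sigmoid(z) = 1 / (1 + exp(-z))
exp(-(-1.7)) = exp(1.7) = 5.4739
1 + 5.4739 = 6.4739
1 / 6.4739 = 0.1545

0.1545


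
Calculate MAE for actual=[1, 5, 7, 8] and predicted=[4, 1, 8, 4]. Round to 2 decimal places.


Absolute errors: [3, 4, 1, 4]
Sum of absolute errors = 12
MAE = 12 / 4 = 3.00

3.00


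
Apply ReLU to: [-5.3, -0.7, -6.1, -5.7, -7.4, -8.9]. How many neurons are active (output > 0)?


ReLU(x) = max(0, x) for each element:
ReLU(-5.3) = 0
ReLU(-0.7) = 0
ReLU(-6.1) = 0
ReLU(-5.7) = 0
ReLU(-7.4) = 0
ReLU(-8.9) = 0
Active neurons (>0): 0

0


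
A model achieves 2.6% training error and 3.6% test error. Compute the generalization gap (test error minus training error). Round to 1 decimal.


Generalization gap = test_error - train_error
= 3.6 - 2.6
= 1.0%
A small gap suggests good generalization.

1.0


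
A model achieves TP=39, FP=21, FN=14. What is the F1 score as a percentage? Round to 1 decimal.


Precision = TP / (TP + FP) = 39 / 60 = 0.65
Recall = TP / (TP + FN) = 39 / 53 = 0.7358
F1 = 2 * P * R / (P + R)
= 2 * 0.65 * 0.7358 / (0.65 + 0.7358)
= 0.9566 / 1.3858
= 0.6903
As percentage: 69.0%

69.0


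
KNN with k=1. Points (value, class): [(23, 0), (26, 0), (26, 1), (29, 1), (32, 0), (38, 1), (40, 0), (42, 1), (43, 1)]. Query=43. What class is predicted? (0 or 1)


Distances from query 43:
Point 43 (class 1): distance = 0
K=1 nearest neighbors: classes = [1]
Votes for class 1: 1 / 1
Majority vote => class 1

1


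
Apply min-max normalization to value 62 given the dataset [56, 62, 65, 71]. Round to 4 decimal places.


Min = 56, Max = 71
Range = 71 - 56 = 15
Scaled = (x - min) / (max - min)
= (62 - 56) / 15
= 6 / 15
= 0.4000

0.4000


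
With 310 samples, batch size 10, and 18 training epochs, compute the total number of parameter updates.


Iterations per epoch = 310 / 10 = 31
Total updates = iterations_per_epoch * epochs
= 31 * 18
= 558

558


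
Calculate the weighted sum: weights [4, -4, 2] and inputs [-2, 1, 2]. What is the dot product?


Element-wise products:
4 * -2 = -8
-4 * 1 = -4
2 * 2 = 4
Sum = -8 + -4 + 4
= -8

-8


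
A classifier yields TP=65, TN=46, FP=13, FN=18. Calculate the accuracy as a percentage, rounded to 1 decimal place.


Accuracy = (TP + TN) / (TP + TN + FP + FN) * 100
= (65 + 46) / (65 + 46 + 13 + 18)
= 111 / 142
= 0.7817
= 78.2%

78.2


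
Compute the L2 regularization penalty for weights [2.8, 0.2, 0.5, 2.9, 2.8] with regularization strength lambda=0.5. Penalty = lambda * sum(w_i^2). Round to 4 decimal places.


Squaring each weight:
2.8^2 = 7.84
0.2^2 = 0.04
0.5^2 = 0.25
2.9^2 = 8.41
2.8^2 = 7.84
Sum of squares = 24.38
Penalty = 0.5 * 24.38 = 12.1900

12.1900


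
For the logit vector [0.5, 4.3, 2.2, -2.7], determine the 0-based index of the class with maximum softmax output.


Softmax is a monotonic transformation, so it preserves the argmax.
We need to find the index of the maximum logit.
Index 0: 0.5
Index 1: 4.3
Index 2: 2.2
Index 3: -2.7
Maximum logit = 4.3 at index 1

1


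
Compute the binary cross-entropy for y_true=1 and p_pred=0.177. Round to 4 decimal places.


For y=1: Loss = -log(p)
= -log(0.177)
= -(-1.7316)
= 1.7316

1.7316


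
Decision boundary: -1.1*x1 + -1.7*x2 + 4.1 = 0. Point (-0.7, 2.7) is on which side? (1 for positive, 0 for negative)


Compute -1.1 * -0.7 + -1.7 * 2.7 + 4.1
= 0.77 + -4.59 + 4.1
= 0.28
Since 0.28 >= 0, the point is on the positive side.

1


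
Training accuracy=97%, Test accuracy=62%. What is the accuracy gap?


Gap = train_accuracy - test_accuracy
= 97 - 62
= 35%
This large gap strongly indicates overfitting.

35


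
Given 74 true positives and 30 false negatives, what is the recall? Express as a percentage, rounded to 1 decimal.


Recall = TP / (TP + FN) * 100
= 74 / (74 + 30)
= 74 / 104
= 0.7115
= 71.2%

71.2


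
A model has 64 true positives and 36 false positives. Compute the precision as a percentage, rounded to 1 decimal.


Precision = TP / (TP + FP) * 100
= 64 / (64 + 36)
= 64 / 100
= 0.64
= 64.0%

64.0


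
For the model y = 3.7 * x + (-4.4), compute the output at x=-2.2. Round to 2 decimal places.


y = 3.7 * -2.2 + (-4.4)
= -8.14 + (-4.4)
= -12.54

-12.54


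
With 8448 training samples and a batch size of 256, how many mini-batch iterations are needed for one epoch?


Iterations per epoch = dataset_size / batch_size
= 8448 / 256
= 33

33


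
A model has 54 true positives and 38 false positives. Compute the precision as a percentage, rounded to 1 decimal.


Precision = TP / (TP + FP) * 100
= 54 / (54 + 38)
= 54 / 92
= 0.587
= 58.7%

58.7


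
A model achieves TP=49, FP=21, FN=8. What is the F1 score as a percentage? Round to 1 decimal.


Precision = TP / (TP + FP) = 49 / 70 = 0.7
Recall = TP / (TP + FN) = 49 / 57 = 0.8596
F1 = 2 * P * R / (P + R)
= 2 * 0.7 * 0.8596 / (0.7 + 0.8596)
= 1.2035 / 1.5596
= 0.7717
As percentage: 77.2%

77.2


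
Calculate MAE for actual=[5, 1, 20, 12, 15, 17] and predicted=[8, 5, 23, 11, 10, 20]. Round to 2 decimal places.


Absolute errors: [3, 4, 3, 1, 5, 3]
Sum of absolute errors = 19
MAE = 19 / 6 = 3.17

3.17


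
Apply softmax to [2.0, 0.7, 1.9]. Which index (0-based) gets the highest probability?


Softmax is a monotonic transformation, so it preserves the argmax.
We need to find the index of the maximum logit.
Index 0: 2.0
Index 1: 0.7
Index 2: 1.9
Maximum logit = 2.0 at index 0

0
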